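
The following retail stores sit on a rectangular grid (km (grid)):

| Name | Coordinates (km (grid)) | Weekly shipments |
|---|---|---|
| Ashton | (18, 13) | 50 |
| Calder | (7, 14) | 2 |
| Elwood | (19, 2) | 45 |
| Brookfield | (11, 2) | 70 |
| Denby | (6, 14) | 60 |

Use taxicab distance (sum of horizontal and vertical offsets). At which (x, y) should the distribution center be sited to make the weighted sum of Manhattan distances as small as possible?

(11, 2)

Manhattan distance separates: Σwᵢ(|x−xᵢ|+|y−yᵢ|) = Σwᵢ|x−xᵢ| + Σwᵢ|y−yᵢ|, so x and y are optimised independently as 1-D weighted medians.
Total weight W = 227; half = 113.5.
x-coordinate, sorted with cumulative weight:
  x=6 (Denby, w=60) cum 60
  x=7 (Calder, w=2) cum 62
  x=11 (Brookfield, w=70) cum 132  ← median
  x=18 (Ashton, w=50) cum 182
  x=19 (Elwood, w=45) cum 227
⇒ x* = 11
y-coordinate, sorted with cumulative weight:
  y=2 (Elwood, w=45) cum 45
  y=2 (Brookfield, w=70) cum 115  ← median
  y=13 (Ashton, w=50) cum 165
  y=14 (Calder, w=2) cum 167
  y=14 (Denby, w=60) cum 227
⇒ y* = 2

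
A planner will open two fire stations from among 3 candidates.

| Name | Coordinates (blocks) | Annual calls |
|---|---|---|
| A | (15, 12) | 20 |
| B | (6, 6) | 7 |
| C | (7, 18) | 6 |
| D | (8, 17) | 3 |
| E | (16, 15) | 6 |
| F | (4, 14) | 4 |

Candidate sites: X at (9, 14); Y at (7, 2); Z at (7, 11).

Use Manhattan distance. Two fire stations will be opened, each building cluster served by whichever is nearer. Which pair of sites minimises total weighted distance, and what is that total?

Evaluate every pair (each demand assigned to the nearer of the two):
  {X, Y}: total = 311
  {X, Z}: total = 318
  {Y, Z}: total = 380
Best pair: {X, Y} with total 311.

{X, Y}, total 311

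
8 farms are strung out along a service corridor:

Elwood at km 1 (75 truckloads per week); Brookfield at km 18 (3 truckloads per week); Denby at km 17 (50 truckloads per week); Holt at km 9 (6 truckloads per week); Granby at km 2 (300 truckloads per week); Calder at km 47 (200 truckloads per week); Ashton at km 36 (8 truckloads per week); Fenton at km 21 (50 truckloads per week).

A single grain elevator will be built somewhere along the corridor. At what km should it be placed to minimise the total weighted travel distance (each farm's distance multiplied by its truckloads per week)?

x = 2

For a sum of weighted absolute distances on a line, the optimum is the weighted median (not the mean). Total weight W = 692; half-weight = 346.
Sort by position and accumulate weight:
  km 1 (Elwood, w=75) → cum 75
  km 2 (Granby, w=300) → cum 375  ≥ 346 → median here
  km 9 (Holt, w=6) → cum 381
  km 17 (Denby, w=50) → cum 431
  km 18 (Brookfield, w=3) → cum 434
  km 21 (Fenton, w=50) → cum 484
  km 36 (Ashton, w=8) → cum 492
  km 47 (Calder, w=200) → cum 692
Optimal location: km 2.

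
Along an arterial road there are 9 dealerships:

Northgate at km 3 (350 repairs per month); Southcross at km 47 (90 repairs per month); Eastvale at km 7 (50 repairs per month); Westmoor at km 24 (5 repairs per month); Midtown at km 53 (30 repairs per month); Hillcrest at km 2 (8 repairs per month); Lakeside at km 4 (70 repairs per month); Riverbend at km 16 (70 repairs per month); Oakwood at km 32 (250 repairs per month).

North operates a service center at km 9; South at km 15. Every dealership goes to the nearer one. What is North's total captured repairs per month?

478

The indifferent point is the midpoint (9+15)/2 = 12; dealerships left of it (closer to North at 9) go to North, those right go to South.
  Hillcrest at 2 (w=8) → North
  Northgate at 3 (w=350) → North
  Lakeside at 4 (w=70) → North
  Eastvale at 7 (w=50) → North
  Riverbend at 16 (w=70) → South
  Westmoor at 24 (w=5) → South
  Oakwood at 32 (w=250) → South
  Southcross at 47 (w=90) → South
  Midtown at 53 (w=30) → South
North captures 478; South captures 445.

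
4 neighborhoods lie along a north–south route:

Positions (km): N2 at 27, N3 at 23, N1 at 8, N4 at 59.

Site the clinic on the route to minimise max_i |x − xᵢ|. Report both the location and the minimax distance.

The 1-center on a line is the midpoint of the two extreme points: leftmost at 8, rightmost at 59.
Optimal location = (8 + 59)/2 = 33.5; maximum distance = (59 − 8)/2 = 25.5.

location 33.5, max distance 25.5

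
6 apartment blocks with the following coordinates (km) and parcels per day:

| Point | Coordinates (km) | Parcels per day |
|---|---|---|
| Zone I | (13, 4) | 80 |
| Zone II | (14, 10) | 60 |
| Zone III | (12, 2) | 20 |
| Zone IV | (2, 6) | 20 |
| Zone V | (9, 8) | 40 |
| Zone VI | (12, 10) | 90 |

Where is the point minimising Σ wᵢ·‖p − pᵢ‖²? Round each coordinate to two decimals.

(11.61, 7.42)

The minimiser of Σwᵢ‖p−pᵢ‖² is the weighted centroid p* = (Σwᵢpᵢ)/(Σwᵢ).
Σwᵢ = 310.
Σwᵢxᵢ = 80·13 + 60·14 + 20·12 + 20·2 + 40·9 + 90·12 = 3600.
Σwᵢyᵢ = 80·4 + 60·10 + 20·2 + 20·6 + 40·8 + 90·10 = 2300.
x* = 3600/310 = 11.61, y* = 2300/310 = 7.42.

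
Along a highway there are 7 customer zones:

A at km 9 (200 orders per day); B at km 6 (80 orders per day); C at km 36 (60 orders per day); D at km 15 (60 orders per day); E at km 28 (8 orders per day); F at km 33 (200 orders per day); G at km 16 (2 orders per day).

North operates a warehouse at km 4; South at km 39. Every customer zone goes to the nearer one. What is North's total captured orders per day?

342

The indifferent point is the midpoint (4+39)/2 = 21.5; customer zones left of it (closer to North at 4) go to North, those right go to South.
  B at 6 (w=80) → North
  A at 9 (w=200) → North
  D at 15 (w=60) → North
  G at 16 (w=2) → North
  E at 28 (w=8) → South
  F at 33 (w=200) → South
  C at 36 (w=60) → South
North captures 342; South captures 268.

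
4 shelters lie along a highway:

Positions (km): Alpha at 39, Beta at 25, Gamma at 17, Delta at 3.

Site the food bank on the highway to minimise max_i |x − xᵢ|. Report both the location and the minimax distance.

The 1-center on a line is the midpoint of the two extreme points: leftmost at 3, rightmost at 39.
Optimal location = (3 + 39)/2 = 21; maximum distance = (39 − 3)/2 = 18.

location 21, max distance 18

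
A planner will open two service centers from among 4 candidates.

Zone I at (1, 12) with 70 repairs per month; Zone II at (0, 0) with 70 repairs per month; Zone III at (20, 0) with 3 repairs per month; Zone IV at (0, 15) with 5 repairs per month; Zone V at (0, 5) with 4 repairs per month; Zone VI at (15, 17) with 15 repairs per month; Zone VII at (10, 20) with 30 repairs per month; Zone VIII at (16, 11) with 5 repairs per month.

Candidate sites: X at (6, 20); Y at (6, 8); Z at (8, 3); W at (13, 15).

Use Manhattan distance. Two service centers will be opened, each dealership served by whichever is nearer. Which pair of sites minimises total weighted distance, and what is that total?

{Y, W}, total 2112

Evaluate every pair (each demand assigned to the nearer of the two):
  {Y, W}: total = 2112
  {X, Y}: total = 2132
  {X, Z}: total = 2200
  {Z, W}: total = 2305
  {Y, Z}: total = 2361
  {X, W}: total = 3150
Best pair: {Y, W} with total 2112.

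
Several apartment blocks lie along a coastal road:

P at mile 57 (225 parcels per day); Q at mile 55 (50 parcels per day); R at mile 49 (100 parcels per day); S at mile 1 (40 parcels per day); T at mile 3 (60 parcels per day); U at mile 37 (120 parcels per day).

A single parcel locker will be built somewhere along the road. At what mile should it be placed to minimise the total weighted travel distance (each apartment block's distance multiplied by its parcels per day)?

For a sum of weighted absolute distances on a line, the optimum is the weighted median (not the mean). Total weight W = 595; half-weight = 297.5.
Sort by position and accumulate weight:
  mile 1 (S, w=40) → cum 40
  mile 3 (T, w=60) → cum 100
  mile 37 (U, w=120) → cum 220
  mile 49 (R, w=100) → cum 320  ≥ 297.5 → median here
  mile 55 (Q, w=50) → cum 370
  mile 57 (P, w=225) → cum 595
Optimal location: mile 49.

x = 49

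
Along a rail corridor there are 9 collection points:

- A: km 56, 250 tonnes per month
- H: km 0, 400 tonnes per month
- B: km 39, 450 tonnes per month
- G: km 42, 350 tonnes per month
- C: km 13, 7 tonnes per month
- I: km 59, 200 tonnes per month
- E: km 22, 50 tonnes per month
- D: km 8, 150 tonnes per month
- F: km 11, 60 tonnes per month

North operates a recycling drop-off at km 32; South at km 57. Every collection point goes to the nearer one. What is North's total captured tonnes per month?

1467

The indifferent point is the midpoint (32+57)/2 = 44.5; collection points left of it (closer to North at 32) go to North, those right go to South.
  H at 0 (w=400) → North
  D at 8 (w=150) → North
  F at 11 (w=60) → North
  C at 13 (w=7) → North
  E at 22 (w=50) → North
  B at 39 (w=450) → North
  G at 42 (w=350) → North
  A at 56 (w=250) → South
  I at 59 (w=200) → South
North captures 1467; South captures 450.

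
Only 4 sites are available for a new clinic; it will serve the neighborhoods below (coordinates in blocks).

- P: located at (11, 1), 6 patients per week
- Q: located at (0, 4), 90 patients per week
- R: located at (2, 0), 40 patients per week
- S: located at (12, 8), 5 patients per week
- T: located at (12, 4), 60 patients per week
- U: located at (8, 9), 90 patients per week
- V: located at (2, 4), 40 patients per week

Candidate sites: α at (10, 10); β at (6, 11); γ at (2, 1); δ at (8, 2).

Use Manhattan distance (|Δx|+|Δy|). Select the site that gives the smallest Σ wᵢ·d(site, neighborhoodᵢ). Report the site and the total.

δ, total 2604 blocks

Total weighted distance at each candidate:
  α (10, 10): total = 3550
  β (6, 11): total = 3485
  γ (2, 1): total = 2789
  δ (8, 2): total = 2604
Minimum is at δ with total 2604 blocks.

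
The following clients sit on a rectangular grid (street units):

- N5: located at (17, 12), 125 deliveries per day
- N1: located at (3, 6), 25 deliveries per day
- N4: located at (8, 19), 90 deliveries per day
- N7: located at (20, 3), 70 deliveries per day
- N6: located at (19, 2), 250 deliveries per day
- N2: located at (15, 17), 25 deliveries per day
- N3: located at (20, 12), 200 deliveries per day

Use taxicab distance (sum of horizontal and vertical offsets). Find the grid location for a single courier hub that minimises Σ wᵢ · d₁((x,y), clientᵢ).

(19, 12)

Manhattan distance separates: Σwᵢ(|x−xᵢ|+|y−yᵢ|) = Σwᵢ|x−xᵢ| + Σwᵢ|y−yᵢ|, so x and y are optimised independently as 1-D weighted medians.
Total weight W = 785; half = 392.5.
x-coordinate, sorted with cumulative weight:
  x=3 (N1, w=25) cum 25
  x=8 (N4, w=90) cum 115
  x=15 (N2, w=25) cum 140
  x=17 (N5, w=125) cum 265
  x=19 (N6, w=250) cum 515  ← median
  x=20 (N7, w=70) cum 585
  x=20 (N3, w=200) cum 785
⇒ x* = 19
y-coordinate, sorted with cumulative weight:
  y=2 (N6, w=250) cum 250
  y=3 (N7, w=70) cum 320
  y=6 (N1, w=25) cum 345
  y=12 (N5, w=125) cum 470  ← median
  y=12 (N3, w=200) cum 670
  y=17 (N2, w=25) cum 695
  y=19 (N4, w=90) cum 785
⇒ y* = 12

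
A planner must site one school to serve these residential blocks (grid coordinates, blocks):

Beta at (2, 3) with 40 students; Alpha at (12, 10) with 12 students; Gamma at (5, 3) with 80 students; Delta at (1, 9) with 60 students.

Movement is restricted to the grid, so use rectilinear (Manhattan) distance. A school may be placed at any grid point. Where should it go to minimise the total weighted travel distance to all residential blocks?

(2, 3)

Manhattan distance separates: Σwᵢ(|x−xᵢ|+|y−yᵢ|) = Σwᵢ|x−xᵢ| + Σwᵢ|y−yᵢ|, so x and y are optimised independently as 1-D weighted medians.
Total weight W = 192; half = 96.
x-coordinate, sorted with cumulative weight:
  x=1 (Delta, w=60) cum 60
  x=2 (Beta, w=40) cum 100  ← median
  x=5 (Gamma, w=80) cum 180
  x=12 (Alpha, w=12) cum 192
⇒ x* = 2
y-coordinate, sorted with cumulative weight:
  y=3 (Beta, w=40) cum 40
  y=3 (Gamma, w=80) cum 120  ← median
  y=9 (Delta, w=60) cum 180
  y=10 (Alpha, w=12) cum 192
⇒ y* = 3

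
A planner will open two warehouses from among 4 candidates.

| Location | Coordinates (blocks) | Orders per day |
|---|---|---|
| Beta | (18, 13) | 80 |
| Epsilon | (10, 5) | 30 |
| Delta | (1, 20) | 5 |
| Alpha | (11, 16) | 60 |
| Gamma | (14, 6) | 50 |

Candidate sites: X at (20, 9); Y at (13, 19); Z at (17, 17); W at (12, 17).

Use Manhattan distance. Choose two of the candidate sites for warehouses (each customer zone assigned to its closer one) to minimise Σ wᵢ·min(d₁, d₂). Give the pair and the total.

{X, W}, total 1540

Evaluate every pair (each demand assigned to the nearer of the two):
  {X, W}: total = 1540
  {Z, W}: total = 1660
  {X, Y}: total = 1715
  {X, Z}: total = 1785
  {Y, Z}: total = 1975
  {Y, W}: total = 2055
Best pair: {X, W} with total 1540.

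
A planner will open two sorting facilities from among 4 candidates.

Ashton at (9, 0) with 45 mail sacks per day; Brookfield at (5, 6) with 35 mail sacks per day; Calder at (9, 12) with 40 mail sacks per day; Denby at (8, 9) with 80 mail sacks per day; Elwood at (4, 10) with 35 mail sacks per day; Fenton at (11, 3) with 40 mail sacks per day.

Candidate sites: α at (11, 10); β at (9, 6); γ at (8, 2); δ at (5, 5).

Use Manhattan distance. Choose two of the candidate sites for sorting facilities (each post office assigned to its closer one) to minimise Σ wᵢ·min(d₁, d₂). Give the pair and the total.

Evaluate every pair (each demand assigned to the nearer of the two):
  {α, γ}: total = 1265
  {β, δ}: total = 1275
  {β, γ}: total = 1310
  {α, β}: total = 1335
  {α, δ}: total = 1410
  {γ, δ}: total = 1540
Best pair: {α, γ} with total 1265.

{α, γ}, total 1265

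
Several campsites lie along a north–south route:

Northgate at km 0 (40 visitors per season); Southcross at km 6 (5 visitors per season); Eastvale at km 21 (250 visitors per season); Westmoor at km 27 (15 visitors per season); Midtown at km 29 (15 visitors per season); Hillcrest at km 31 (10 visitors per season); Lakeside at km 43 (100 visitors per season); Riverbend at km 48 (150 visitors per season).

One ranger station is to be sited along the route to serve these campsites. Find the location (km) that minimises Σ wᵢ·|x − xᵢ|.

x = 21

For a sum of weighted absolute distances on a line, the optimum is the weighted median (not the mean). Total weight W = 585; half-weight = 292.5.
Sort by position and accumulate weight:
  km 0 (Northgate, w=40) → cum 40
  km 6 (Southcross, w=5) → cum 45
  km 21 (Eastvale, w=250) → cum 295  ≥ 292.5 → median here
  km 27 (Westmoor, w=15) → cum 310
  km 29 (Midtown, w=15) → cum 325
  km 31 (Hillcrest, w=10) → cum 335
  km 43 (Lakeside, w=100) → cum 435
  km 48 (Riverbend, w=150) → cum 585
Optimal location: km 21.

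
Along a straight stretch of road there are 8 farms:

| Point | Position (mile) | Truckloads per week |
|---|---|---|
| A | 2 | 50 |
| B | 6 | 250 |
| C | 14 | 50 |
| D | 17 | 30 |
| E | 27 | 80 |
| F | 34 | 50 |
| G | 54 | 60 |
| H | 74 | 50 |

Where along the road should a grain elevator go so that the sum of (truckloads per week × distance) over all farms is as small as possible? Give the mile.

For a sum of weighted absolute distances on a line, the optimum is the weighted median (not the mean). Total weight W = 620; half-weight = 310.
Sort by position and accumulate weight:
  mile 2 (A, w=50) → cum 50
  mile 6 (B, w=250) → cum 300
  mile 14 (C, w=50) → cum 350  ≥ 310 → median here
  mile 17 (D, w=30) → cum 380
  mile 27 (E, w=80) → cum 460
  mile 34 (F, w=50) → cum 510
  mile 54 (G, w=60) → cum 570
  mile 74 (H, w=50) → cum 620
Optimal location: mile 14.

x = 14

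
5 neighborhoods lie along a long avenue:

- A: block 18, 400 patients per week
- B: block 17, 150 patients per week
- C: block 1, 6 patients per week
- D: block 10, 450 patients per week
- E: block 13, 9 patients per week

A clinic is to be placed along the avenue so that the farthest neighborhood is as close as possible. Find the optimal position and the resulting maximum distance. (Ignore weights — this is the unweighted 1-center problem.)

location 9.5, max distance 8.5

The 1-center on a line is the midpoint of the two extreme points: leftmost at 1, rightmost at 18.
Optimal location = (1 + 18)/2 = 9.5; maximum distance = (18 − 1)/2 = 8.5.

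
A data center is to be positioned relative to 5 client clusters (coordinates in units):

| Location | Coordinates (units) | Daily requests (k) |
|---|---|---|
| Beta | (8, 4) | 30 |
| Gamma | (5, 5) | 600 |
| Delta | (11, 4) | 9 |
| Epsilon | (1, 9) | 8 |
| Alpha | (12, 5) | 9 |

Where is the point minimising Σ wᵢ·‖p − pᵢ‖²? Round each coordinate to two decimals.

(5.27, 4.99)

The minimiser of Σwᵢ‖p−pᵢ‖² is the weighted centroid p* = (Σwᵢpᵢ)/(Σwᵢ).
Σwᵢ = 656.
Σwᵢxᵢ = 30·8 + 600·5 + 9·11 + 8·1 + 9·12 = 3455.
Σwᵢyᵢ = 30·4 + 600·5 + 9·4 + 8·9 + 9·5 = 3273.
x* = 3455/656 = 5.27, y* = 3273/656 = 4.99.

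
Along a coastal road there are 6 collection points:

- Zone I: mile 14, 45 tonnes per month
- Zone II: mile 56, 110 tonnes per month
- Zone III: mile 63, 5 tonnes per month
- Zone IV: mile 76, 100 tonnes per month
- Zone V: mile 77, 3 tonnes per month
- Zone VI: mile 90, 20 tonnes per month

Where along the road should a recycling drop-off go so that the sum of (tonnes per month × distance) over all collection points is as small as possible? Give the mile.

x = 56

For a sum of weighted absolute distances on a line, the optimum is the weighted median (not the mean). Total weight W = 283; half-weight = 141.5.
Sort by position and accumulate weight:
  mile 14 (Zone I, w=45) → cum 45
  mile 56 (Zone II, w=110) → cum 155  ≥ 141.5 → median here
  mile 63 (Zone III, w=5) → cum 160
  mile 76 (Zone IV, w=100) → cum 260
  mile 77 (Zone V, w=3) → cum 263
  mile 90 (Zone VI, w=20) → cum 283
Optimal location: mile 56.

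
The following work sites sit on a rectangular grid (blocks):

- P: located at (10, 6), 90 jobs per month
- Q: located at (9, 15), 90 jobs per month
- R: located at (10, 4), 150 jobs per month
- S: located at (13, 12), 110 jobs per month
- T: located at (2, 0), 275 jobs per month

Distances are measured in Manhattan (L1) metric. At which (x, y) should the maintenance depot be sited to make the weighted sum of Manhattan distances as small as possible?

Manhattan distance separates: Σwᵢ(|x−xᵢ|+|y−yᵢ|) = Σwᵢ|x−xᵢ| + Σwᵢ|y−yᵢ|, so x and y are optimised independently as 1-D weighted medians.
Total weight W = 715; half = 357.5.
x-coordinate, sorted with cumulative weight:
  x=2 (T, w=275) cum 275
  x=9 (Q, w=90) cum 365  ← median
  x=10 (P, w=90) cum 455
  x=10 (R, w=150) cum 605
  x=13 (S, w=110) cum 715
⇒ x* = 9
y-coordinate, sorted with cumulative weight:
  y=0 (T, w=275) cum 275
  y=4 (R, w=150) cum 425  ← median
  y=6 (P, w=90) cum 515
  y=12 (S, w=110) cum 625
  y=15 (Q, w=90) cum 715
⇒ y* = 4

(9, 4)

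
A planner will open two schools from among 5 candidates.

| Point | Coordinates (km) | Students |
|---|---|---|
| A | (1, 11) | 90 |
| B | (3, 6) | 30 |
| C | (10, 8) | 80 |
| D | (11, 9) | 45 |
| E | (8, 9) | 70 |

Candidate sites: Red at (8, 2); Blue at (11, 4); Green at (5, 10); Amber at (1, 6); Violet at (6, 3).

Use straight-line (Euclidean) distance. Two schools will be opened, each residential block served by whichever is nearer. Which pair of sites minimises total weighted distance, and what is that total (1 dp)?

{Blue, Green}, total 1281.5

Evaluate every pair (each demand assigned to the nearer of the two):
  {Blue, Green}: total = 1281.5
  {Green, Amber}: total = 1357.0
  {Green, Violet}: total = 1424.3
  {Red, Green}: total = 1431.1
  {Blue, Amber}: total = 1473.0
  {Amber, Violet}: total = 1816.4
  {Red, Amber}: total = 1848.7
  {Blue, Violet}: total = 1939.4
  {Red, Blue}: total = 2181.3
  {Red, Violet}: total = 2267.7
Best pair: {Blue, Green} with total 1281.5.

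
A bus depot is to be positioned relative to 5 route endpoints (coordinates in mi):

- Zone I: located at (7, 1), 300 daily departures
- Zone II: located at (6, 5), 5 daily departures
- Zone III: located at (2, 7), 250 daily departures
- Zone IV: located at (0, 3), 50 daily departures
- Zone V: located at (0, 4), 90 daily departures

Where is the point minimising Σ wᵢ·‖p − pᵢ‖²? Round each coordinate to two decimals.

The minimiser of Σwᵢ‖p−pᵢ‖² is the weighted centroid p* = (Σwᵢpᵢ)/(Σwᵢ).
Σwᵢ = 695.
Σwᵢxᵢ = 300·7 + 5·6 + 250·2 + 50·0 + 90·0 = 2630.
Σwᵢyᵢ = 300·1 + 5·5 + 250·7 + 50·3 + 90·4 = 2585.
x* = 2630/695 = 3.78, y* = 2585/695 = 3.72.

(3.78, 3.72)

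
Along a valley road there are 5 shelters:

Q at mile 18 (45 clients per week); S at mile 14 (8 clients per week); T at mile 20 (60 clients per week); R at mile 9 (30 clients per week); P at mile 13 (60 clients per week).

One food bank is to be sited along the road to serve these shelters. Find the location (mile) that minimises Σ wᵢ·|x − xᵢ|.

For a sum of weighted absolute distances on a line, the optimum is the weighted median (not the mean). Total weight W = 203; half-weight = 101.5.
Sort by position and accumulate weight:
  mile 9 (R, w=30) → cum 30
  mile 13 (P, w=60) → cum 90
  mile 14 (S, w=8) → cum 98
  mile 18 (Q, w=45) → cum 143  ≥ 101.5 → median here
  mile 20 (T, w=60) → cum 203
Optimal location: mile 18.

x = 18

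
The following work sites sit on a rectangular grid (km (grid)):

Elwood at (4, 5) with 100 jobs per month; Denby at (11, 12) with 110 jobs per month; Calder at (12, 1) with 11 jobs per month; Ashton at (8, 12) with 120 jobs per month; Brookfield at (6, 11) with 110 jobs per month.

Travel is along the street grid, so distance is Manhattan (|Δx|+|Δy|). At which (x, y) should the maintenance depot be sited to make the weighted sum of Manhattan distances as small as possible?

Manhattan distance separates: Σwᵢ(|x−xᵢ|+|y−yᵢ|) = Σwᵢ|x−xᵢ| + Σwᵢ|y−yᵢ|, so x and y are optimised independently as 1-D weighted medians.
Total weight W = 451; half = 225.5.
x-coordinate, sorted with cumulative weight:
  x=4 (Elwood, w=100) cum 100
  x=6 (Brookfield, w=110) cum 210
  x=8 (Ashton, w=120) cum 330  ← median
  x=11 (Denby, w=110) cum 440
  x=12 (Calder, w=11) cum 451
⇒ x* = 8
y-coordinate, sorted with cumulative weight:
  y=1 (Calder, w=11) cum 11
  y=5 (Elwood, w=100) cum 111
  y=11 (Brookfield, w=110) cum 221
  y=12 (Denby, w=110) cum 331  ← median
  y=12 (Ashton, w=120) cum 451
⇒ y* = 12

(8, 12)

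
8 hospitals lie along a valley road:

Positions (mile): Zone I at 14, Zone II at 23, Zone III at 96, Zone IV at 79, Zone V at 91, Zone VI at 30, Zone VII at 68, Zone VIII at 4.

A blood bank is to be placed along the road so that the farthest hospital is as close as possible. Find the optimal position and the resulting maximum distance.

The 1-center on a line is the midpoint of the two extreme points: leftmost at 4, rightmost at 96.
Optimal location = (4 + 96)/2 = 50; maximum distance = (96 − 4)/2 = 46.

location 50, max distance 46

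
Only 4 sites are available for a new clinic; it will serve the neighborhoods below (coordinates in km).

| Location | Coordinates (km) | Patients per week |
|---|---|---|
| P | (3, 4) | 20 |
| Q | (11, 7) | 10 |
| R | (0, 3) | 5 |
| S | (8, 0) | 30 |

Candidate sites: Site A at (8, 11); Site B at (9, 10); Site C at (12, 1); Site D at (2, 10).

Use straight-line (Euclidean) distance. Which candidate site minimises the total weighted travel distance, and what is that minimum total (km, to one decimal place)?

Site C, total 435.1 km

Total weighted distance at each candidate:
  Site A (8, 11): total = 608.6
  Site B (9, 10): total = 564.3
  Site C (12, 1): total = 435.1
  Site D (2, 10): total = 602.8
Minimum is at Site C with total 435.1 km.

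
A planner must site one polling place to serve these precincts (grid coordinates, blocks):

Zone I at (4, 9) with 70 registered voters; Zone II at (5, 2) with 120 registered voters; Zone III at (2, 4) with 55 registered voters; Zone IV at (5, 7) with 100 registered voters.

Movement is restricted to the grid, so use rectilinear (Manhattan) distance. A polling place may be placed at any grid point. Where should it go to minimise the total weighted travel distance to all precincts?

Manhattan distance separates: Σwᵢ(|x−xᵢ|+|y−yᵢ|) = Σwᵢ|x−xᵢ| + Σwᵢ|y−yᵢ|, so x and y are optimised independently as 1-D weighted medians.
Total weight W = 345; half = 172.5.
x-coordinate, sorted with cumulative weight:
  x=2 (Zone III, w=55) cum 55
  x=4 (Zone I, w=70) cum 125
  x=5 (Zone II, w=120) cum 245  ← median
  x=5 (Zone IV, w=100) cum 345
⇒ x* = 5
y-coordinate, sorted with cumulative weight:
  y=2 (Zone II, w=120) cum 120
  y=4 (Zone III, w=55) cum 175  ← median
  y=7 (Zone IV, w=100) cum 275
  y=9 (Zone I, w=70) cum 345
⇒ y* = 4

(5, 4)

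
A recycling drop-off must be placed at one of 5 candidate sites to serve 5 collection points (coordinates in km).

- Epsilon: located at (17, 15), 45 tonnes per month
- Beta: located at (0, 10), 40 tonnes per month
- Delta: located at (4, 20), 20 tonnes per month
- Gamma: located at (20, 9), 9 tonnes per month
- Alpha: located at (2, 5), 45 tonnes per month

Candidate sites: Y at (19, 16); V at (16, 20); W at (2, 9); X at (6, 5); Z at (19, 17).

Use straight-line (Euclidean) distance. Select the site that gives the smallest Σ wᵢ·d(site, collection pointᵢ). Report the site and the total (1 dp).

W, total 1382.0 km

Total weighted distance at each candidate:
  Y (19, 16): total = 2182.9
  V (16, 20): total = 2252.8
  W (2, 9): total = 1382.0
  X (6, 5): total = 1595.1
  Z (19, 17): total = 2252.1
Minimum is at W with total 1382.0 km.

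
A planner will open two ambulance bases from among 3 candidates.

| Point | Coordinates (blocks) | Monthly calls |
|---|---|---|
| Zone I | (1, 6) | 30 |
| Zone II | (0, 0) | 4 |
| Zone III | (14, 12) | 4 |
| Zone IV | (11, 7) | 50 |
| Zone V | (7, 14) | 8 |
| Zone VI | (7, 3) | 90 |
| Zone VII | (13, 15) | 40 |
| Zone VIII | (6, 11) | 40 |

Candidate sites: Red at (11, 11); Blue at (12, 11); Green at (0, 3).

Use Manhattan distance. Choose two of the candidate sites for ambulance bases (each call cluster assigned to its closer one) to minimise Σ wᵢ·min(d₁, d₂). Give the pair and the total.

Evaluate every pair (each demand assigned to the nearer of the two):
  {Red, Green}: total = 1474
  {Blue, Green}: total = 1528
  {Red, Blue}: total = 2286
Best pair: {Red, Green} with total 1474.

{Red, Green}, total 1474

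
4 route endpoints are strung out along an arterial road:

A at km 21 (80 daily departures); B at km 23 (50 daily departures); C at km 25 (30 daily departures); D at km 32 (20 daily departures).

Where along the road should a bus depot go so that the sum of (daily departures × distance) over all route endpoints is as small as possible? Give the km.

For a sum of weighted absolute distances on a line, the optimum is the weighted median (not the mean). Total weight W = 180; half-weight = 90.
Sort by position and accumulate weight:
  km 21 (A, w=80) → cum 80
  km 23 (B, w=50) → cum 130  ≥ 90 → median here
  km 25 (C, w=30) → cum 160
  km 32 (D, w=20) → cum 180
Optimal location: km 23.

x = 23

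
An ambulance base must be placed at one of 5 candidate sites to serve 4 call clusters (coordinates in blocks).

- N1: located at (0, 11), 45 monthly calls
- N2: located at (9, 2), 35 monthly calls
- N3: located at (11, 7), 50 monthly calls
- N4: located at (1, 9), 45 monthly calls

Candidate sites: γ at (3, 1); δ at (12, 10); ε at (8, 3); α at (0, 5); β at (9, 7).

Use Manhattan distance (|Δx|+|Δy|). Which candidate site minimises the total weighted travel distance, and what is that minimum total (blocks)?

Total weighted distance at each candidate:
  γ (3, 1): total = 1980
  δ (12, 10): total = 1710
  ε (8, 3): total = 1725
  α (0, 5): total = 1565
  β (9, 7): total = 1310
Minimum is at β with total 1310 blocks.

β, total 1310 blocks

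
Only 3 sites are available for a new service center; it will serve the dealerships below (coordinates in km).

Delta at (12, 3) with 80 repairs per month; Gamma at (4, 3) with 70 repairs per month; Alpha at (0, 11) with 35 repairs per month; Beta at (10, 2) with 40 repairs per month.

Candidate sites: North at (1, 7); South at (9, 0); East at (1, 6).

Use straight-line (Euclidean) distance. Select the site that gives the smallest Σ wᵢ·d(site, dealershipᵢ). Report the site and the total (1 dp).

South, total 1334.5 km

Total weighted distance at each candidate:
  North (1, 7): total = 1842.5
  South (9, 0): total = 1334.5
  East (1, 6): total = 1781.5
Minimum is at South with total 1334.5 km.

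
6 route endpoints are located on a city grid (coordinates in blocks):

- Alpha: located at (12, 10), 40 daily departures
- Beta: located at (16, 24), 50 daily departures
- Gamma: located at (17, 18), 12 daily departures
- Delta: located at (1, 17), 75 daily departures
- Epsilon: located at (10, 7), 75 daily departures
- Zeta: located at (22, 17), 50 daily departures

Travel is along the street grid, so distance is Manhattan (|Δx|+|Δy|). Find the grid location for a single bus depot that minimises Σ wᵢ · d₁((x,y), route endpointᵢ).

(12, 17)

Manhattan distance separates: Σwᵢ(|x−xᵢ|+|y−yᵢ|) = Σwᵢ|x−xᵢ| + Σwᵢ|y−yᵢ|, so x and y are optimised independently as 1-D weighted medians.
Total weight W = 302; half = 151.
x-coordinate, sorted with cumulative weight:
  x=1 (Delta, w=75) cum 75
  x=10 (Epsilon, w=75) cum 150
  x=12 (Alpha, w=40) cum 190  ← median
  x=16 (Beta, w=50) cum 240
  x=17 (Gamma, w=12) cum 252
  x=22 (Zeta, w=50) cum 302
⇒ x* = 12
y-coordinate, sorted with cumulative weight:
  y=7 (Epsilon, w=75) cum 75
  y=10 (Alpha, w=40) cum 115
  y=17 (Delta, w=75) cum 190  ← median
  y=17 (Zeta, w=50) cum 240
  y=18 (Gamma, w=12) cum 252
  y=24 (Beta, w=50) cum 302
⇒ y* = 17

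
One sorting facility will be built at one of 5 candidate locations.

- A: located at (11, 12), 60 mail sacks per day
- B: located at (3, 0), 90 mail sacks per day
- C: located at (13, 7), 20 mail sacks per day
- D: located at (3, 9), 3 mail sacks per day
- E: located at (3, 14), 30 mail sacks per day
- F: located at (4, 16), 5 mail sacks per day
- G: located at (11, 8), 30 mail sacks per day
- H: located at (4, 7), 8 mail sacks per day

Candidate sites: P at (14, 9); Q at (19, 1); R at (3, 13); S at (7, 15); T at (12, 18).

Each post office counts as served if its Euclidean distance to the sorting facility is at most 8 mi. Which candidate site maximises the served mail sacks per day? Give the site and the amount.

P, covering 110

Coverage radius r = 8 mi; a point is covered iff (Δx)²+(Δy)² ≤ 8² = 64.
  P (14, 9): covers {A, C, G} → 110
  Q (19, 1): covers {none} → 0
  R (3, 13): covers {D, E, F, H} → 46
  S (7, 15): covers {A, D, E, F} → 98
  T (12, 18): covers {A} → 60
Maximum coverage at P: 110 mail sacks per day.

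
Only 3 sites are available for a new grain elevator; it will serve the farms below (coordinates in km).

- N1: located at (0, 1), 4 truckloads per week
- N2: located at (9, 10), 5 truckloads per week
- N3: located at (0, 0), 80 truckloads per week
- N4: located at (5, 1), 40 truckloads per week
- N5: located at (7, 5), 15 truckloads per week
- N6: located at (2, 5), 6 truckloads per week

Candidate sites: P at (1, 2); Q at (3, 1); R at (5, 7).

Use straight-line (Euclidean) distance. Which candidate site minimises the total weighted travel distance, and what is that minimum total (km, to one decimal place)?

Total weighted distance at each candidate:
  P (1, 2): total = 525.6
  Q (3, 1): total = 508.7
  R (5, 7): total = 1048.5
Minimum is at Q with total 508.7 km.

Q, total 508.7 km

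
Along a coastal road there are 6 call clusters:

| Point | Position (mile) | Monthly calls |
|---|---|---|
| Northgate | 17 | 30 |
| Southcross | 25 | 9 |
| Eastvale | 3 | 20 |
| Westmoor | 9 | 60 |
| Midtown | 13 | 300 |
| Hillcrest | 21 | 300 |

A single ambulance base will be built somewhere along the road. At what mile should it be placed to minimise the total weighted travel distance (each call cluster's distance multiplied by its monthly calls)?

x = 13

For a sum of weighted absolute distances on a line, the optimum is the weighted median (not the mean). Total weight W = 719; half-weight = 359.5.
Sort by position and accumulate weight:
  mile 3 (Eastvale, w=20) → cum 20
  mile 9 (Westmoor, w=60) → cum 80
  mile 13 (Midtown, w=300) → cum 380  ≥ 359.5 → median here
  mile 17 (Northgate, w=30) → cum 410
  mile 21 (Hillcrest, w=300) → cum 710
  mile 25 (Southcross, w=9) → cum 719
Optimal location: mile 13.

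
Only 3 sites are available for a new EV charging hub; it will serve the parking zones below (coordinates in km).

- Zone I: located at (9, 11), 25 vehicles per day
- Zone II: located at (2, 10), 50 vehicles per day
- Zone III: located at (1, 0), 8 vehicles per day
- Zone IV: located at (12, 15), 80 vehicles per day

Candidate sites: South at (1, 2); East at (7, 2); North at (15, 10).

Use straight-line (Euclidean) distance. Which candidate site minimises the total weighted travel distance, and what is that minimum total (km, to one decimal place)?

Total weighted distance at each candidate:
  South (1, 2): total = 2082.5
  East (7, 2): total = 1867.1
  North (15, 10): total = 1406.2
Minimum is at North with total 1406.2 km.

North, total 1406.2 km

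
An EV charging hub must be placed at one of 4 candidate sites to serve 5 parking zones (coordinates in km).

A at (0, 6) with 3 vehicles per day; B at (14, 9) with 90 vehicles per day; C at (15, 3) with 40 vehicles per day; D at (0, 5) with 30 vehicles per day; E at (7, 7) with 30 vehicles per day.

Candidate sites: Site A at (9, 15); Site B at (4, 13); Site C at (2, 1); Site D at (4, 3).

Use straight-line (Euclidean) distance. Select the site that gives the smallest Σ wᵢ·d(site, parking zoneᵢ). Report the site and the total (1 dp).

Total weighted distance at each candidate:
  Site A (9, 15): total = 1928.8
  Site B (4, 13): total = 2057.7
  Site C (2, 1): total = 2208.7
  Site D (4, 3): total = 1788.7
Minimum is at Site D with total 1788.7 km.

Site D, total 1788.7 km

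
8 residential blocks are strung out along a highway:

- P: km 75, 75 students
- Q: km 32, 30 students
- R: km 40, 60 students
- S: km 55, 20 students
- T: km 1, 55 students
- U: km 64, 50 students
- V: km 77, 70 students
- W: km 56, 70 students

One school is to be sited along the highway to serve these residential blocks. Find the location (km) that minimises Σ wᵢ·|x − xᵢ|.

x = 56

For a sum of weighted absolute distances on a line, the optimum is the weighted median (not the mean). Total weight W = 430; half-weight = 215.
Sort by position and accumulate weight:
  km 1 (T, w=55) → cum 55
  km 32 (Q, w=30) → cum 85
  km 40 (R, w=60) → cum 145
  km 55 (S, w=20) → cum 165
  km 56 (W, w=70) → cum 235  ≥ 215 → median here
  km 64 (U, w=50) → cum 285
  km 75 (P, w=75) → cum 360
  km 77 (V, w=70) → cum 430
Optimal location: km 56.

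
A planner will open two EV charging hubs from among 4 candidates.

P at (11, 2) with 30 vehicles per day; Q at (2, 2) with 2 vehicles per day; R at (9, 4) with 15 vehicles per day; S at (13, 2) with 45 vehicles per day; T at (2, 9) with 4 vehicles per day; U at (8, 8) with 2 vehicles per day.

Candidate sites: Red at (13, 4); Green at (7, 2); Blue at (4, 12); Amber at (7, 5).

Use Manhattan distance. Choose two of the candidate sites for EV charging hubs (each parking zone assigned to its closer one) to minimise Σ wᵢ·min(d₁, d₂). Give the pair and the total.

Evaluate every pair (each demand assigned to the nearer of the two):
  {Red, Amber}: total = 315
  {Red, Blue}: total = 330
  {Red, Green}: total = 342
  {Green, Amber}: total = 489
  {Green, Blue}: total = 494
  {Blue, Amber}: total = 704
Best pair: {Red, Amber} with total 315.

{Red, Amber}, total 315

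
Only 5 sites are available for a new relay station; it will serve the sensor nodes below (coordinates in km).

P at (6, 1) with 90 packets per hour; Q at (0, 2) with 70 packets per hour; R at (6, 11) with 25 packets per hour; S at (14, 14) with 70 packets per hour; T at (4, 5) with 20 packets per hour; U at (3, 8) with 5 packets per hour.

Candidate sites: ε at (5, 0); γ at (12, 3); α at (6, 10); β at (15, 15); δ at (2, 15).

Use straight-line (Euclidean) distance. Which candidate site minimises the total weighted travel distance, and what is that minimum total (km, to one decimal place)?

ε, total 2088.6 km

Total weighted distance at each candidate:
  ε (5, 0): total = 2088.6
  γ (12, 3): total = 2661.1
  α (6, 10): total = 2286.8
  β (15, 15): total = 3599.4
  δ (2, 15): total = 3454.8
Minimum is at ε with total 2088.6 km.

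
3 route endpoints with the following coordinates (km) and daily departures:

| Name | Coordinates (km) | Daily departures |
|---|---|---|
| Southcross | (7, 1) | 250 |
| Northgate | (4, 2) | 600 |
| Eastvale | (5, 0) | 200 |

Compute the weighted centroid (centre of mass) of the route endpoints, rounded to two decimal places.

The minimiser of Σwᵢ‖p−pᵢ‖² is the weighted centroid p* = (Σwᵢpᵢ)/(Σwᵢ).
Σwᵢ = 1050.
Σwᵢxᵢ = 250·7 + 600·4 + 200·5 = 5150.
Σwᵢyᵢ = 250·1 + 600·2 + 200·0 = 1450.
x* = 5150/1050 = 4.90, y* = 1450/1050 = 1.38.

(4.90, 1.38)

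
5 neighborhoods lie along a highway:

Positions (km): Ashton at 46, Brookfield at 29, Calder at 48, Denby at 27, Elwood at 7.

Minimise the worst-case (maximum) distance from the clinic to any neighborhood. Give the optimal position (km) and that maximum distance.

The 1-center on a line is the midpoint of the two extreme points: leftmost at 7, rightmost at 48.
Optimal location = (7 + 48)/2 = 27.5; maximum distance = (48 − 7)/2 = 20.5.

location 27.5, max distance 20.5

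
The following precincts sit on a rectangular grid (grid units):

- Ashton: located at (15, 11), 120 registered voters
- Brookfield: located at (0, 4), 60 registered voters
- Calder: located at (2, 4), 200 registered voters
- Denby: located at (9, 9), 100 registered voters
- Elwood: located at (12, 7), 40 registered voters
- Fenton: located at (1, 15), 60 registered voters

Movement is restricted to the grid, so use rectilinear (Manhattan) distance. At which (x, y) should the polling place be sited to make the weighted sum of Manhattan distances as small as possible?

(2, 7)

Manhattan distance separates: Σwᵢ(|x−xᵢ|+|y−yᵢ|) = Σwᵢ|x−xᵢ| + Σwᵢ|y−yᵢ|, so x and y are optimised independently as 1-D weighted medians.
Total weight W = 580; half = 290.
x-coordinate, sorted with cumulative weight:
  x=0 (Brookfield, w=60) cum 60
  x=1 (Fenton, w=60) cum 120
  x=2 (Calder, w=200) cum 320  ← median
  x=9 (Denby, w=100) cum 420
  x=12 (Elwood, w=40) cum 460
  x=15 (Ashton, w=120) cum 580
⇒ x* = 2
y-coordinate, sorted with cumulative weight:
  y=4 (Brookfield, w=60) cum 60
  y=4 (Calder, w=200) cum 260
  y=7 (Elwood, w=40) cum 300  ← median
  y=9 (Denby, w=100) cum 400
  y=11 (Ashton, w=120) cum 520
  y=15 (Fenton, w=60) cum 580
⇒ y* = 7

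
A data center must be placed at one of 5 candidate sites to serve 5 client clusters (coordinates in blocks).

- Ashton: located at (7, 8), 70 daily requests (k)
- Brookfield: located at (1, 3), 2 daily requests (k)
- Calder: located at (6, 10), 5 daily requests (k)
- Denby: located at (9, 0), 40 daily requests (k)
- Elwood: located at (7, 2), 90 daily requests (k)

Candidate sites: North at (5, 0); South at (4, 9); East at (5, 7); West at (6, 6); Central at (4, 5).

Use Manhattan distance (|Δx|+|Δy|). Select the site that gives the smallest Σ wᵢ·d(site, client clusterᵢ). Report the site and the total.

West, total 1056 blocks

Total weighted distance at each candidate:
  North (5, 0): total = 1289
  South (4, 9): total = 1773
  East (5, 7): total = 1316
  West (6, 6): total = 1056
  Central (4, 5): total = 1405
Minimum is at West with total 1056 blocks.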